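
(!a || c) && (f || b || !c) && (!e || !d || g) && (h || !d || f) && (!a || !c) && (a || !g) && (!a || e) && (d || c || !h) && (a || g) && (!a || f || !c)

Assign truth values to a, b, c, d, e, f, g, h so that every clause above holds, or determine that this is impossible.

Suppose a = false.
Unit clause (!g) forces g = false.
Now (g) is unsatisfied and unit — conflict.
That branch fails; take a = true instead.
Unit clause (c) forces c = true.
Now (!c) is unsatisfied and unit — conflict.
Neither a = true nor a = false works.

UNSATISFIABLE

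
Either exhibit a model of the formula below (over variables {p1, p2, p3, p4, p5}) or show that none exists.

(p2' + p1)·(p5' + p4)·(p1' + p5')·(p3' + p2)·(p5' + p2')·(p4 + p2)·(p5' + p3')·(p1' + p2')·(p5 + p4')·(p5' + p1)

UNSATISFIABLE

Try p2 = 0.
(p3') alone gives p3 = 0.
(p4) alone gives p4 = 1.
(p5) alone gives p5 = 1.
(p1') alone gives p1 = 0.
Now (p1) is unsatisfied and unit — conflict.
That branch fails; take p2 = 1 instead.
(p1) alone gives p1 = 1.
Now (p1') is unsatisfied and unit — conflict.
Both values of p2 lead to a conflict.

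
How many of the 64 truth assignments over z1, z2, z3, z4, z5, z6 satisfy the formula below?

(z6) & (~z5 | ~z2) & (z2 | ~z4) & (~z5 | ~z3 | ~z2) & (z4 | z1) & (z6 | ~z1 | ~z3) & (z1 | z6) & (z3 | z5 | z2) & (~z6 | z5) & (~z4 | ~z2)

2

There are 2^6 = 64 truth assignments over (z1, z2, z3, z4, z5, z6).
Split on z4. With z4 = 1, the clauses containing z4 are satisfied and ~z4 drops from the rest; 0 of the 2^5 = 32 assignments to the other variables satisfy what remains.
With z4 = 0, by the same count on the reduced clause set, 2 assignments work.
(One model: z1=T, z2=F, z3=F, z4=F, z5=T, z6=T.)
Total: 0 + 2 = 2.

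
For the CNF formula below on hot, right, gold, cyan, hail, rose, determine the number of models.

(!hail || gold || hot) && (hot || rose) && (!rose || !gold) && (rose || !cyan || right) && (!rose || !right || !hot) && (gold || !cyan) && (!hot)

2

There are 2^6 = 64 truth assignments over (hot, right, gold, cyan, hail, rose).
Split on right. With right = true, the clauses containing right are satisfied and !right drops from the rest; 1 of the 2^5 = 32 assignments to the other variables satisfy what remains.
With right = false, by the same count on the reduced clause set, 1 assignment works.
Total: 1 + 1 = 2.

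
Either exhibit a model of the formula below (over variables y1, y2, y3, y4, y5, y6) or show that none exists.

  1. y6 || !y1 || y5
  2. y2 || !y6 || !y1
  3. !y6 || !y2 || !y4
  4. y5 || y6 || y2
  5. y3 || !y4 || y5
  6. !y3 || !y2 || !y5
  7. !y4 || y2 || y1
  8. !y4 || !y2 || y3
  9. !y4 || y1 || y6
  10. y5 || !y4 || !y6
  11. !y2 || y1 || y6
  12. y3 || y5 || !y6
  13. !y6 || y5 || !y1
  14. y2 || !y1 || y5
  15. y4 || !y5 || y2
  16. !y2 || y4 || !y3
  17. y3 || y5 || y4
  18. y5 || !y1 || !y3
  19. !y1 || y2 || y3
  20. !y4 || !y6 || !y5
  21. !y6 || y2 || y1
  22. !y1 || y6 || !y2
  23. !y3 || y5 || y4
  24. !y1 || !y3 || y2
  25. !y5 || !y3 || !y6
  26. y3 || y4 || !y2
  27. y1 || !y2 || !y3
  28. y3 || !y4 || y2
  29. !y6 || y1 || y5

UNSATISFIABLE

Try y6 = true.
Try y2 = true.
(!y4) alone gives y4 = false.
(!y3) alone gives y3 = false.
That conflicts with the unit clause (y3).
That branch fails; take y2 = false instead.
(!y1) alone gives y1 = false.
That conflicts with the unit clause (y1).
Both values of y2 lead to a conflict.
That branch fails; take y6 = false instead.
Try y1 = false.
(!y4) alone gives y4 = false.
(!y2) alone gives y2 = false.
(y5) alone gives y5 = true.
That conflicts with the unit clause (!y5).
That branch fails; take y1 = true instead.
(y5) alone gives y5 = true.
(!y2) alone gives y2 = false.
(y4) alone gives y4 = true.
(y3) alone gives y3 = true.
That conflicts with the unit clause (!y3).
Both values of y1 lead to a conflict.
Both values of y6 lead to a conflict.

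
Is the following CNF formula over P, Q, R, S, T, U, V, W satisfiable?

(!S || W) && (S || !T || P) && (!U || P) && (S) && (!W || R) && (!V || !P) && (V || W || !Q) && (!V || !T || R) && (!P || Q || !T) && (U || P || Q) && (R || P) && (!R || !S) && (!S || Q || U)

Unsatisfiable

(S) alone gives S = true.
(W) alone gives W = true.
(R) alone gives R = true.
That conflicts with the unit clause (!R).
No assignment satisfies every clause.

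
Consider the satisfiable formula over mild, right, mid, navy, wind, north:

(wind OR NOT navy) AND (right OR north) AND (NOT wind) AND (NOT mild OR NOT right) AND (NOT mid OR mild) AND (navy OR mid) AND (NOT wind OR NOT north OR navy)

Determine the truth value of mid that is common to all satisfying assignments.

True

Suppose mid = false.
(NOT wind) alone gives wind = false.
(NOT navy) alone gives navy = false.
Now (navy) is unsatisfied and unit — conflict.
So every satisfying assignment has mid = True.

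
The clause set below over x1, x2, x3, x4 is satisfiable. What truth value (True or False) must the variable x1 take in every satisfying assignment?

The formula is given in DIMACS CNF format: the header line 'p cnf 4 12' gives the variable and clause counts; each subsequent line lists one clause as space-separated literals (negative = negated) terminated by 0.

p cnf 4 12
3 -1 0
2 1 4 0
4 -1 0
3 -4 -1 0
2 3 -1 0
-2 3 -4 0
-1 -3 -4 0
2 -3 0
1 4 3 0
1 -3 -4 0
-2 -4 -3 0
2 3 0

Suppose x1 = True.
Unit clause (x3) forces x3 = True.
Unit clause (x4) forces x4 = True.
Now (¬x4) is unsatisfied and unit — conflict.
So every satisfying assignment has x1 = False.

False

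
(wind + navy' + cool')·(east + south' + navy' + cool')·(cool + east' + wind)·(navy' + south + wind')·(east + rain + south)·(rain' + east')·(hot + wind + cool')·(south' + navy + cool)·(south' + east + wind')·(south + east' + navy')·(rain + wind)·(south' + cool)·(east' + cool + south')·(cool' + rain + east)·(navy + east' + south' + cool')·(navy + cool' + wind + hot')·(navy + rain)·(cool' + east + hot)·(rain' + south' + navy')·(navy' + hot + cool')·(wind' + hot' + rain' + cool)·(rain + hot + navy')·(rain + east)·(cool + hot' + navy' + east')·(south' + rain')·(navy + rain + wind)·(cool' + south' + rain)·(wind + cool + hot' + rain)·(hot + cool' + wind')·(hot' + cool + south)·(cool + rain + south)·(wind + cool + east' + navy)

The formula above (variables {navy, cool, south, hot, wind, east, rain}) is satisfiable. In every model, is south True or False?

Suppose south = 1.
Unit clause (cool) forces cool = 1.
Unit clause (rain') forces rain = 0.
That conflicts with the unit clause (rain).
So every satisfying assignment has south = False.

False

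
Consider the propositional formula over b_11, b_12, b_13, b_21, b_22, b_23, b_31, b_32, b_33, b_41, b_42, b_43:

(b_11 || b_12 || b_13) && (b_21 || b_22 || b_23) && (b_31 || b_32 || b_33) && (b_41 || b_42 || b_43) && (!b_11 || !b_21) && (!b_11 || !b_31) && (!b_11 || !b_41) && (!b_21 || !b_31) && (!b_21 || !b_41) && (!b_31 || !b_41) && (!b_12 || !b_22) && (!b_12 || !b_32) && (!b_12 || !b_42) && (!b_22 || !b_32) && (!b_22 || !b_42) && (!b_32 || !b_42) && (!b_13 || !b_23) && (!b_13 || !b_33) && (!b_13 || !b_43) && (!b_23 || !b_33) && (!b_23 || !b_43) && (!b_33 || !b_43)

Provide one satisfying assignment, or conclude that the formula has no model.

UNSATISFIABLE

Branch on b_11: set b_11 = false.
Branch on b_12: set b_12 = true.
(!b_22) alone gives b_22 = false.
(!b_32) alone gives b_32 = false.
(!b_42) alone gives b_42 = false.
Branch on b_21: set b_21 = true.
(!b_31) alone gives b_31 = false.
(b_33) alone gives b_33 = true.
(!b_41) alone gives b_41 = false.
(b_43) alone gives b_43 = true.
That conflicts with the unit clause (!b_43).
That branch fails; take b_21 = false instead.
(b_23) alone gives b_23 = true.
(!b_13) alone gives b_13 = false.
(!b_33) alone gives b_33 = false.
(b_31) alone gives b_31 = true.
(!b_41) alone gives b_41 = false.
(b_43) alone gives b_43 = true.
That conflicts with the unit clause (!b_43).
Either choice for b_21 ends in contradiction.
That branch fails; take b_12 = false instead.
(b_13) alone gives b_13 = true.
(!b_23) alone gives b_23 = false.
(!b_33) alone gives b_33 = false.
(!b_43) alone gives b_43 = false.
Branch on b_21: set b_21 = true.
(!b_31) alone gives b_31 = false.
(b_32) alone gives b_32 = true.
(!b_41) alone gives b_41 = false.
(b_42) alone gives b_42 = true.
That conflicts with the unit clause (!b_42).
That branch fails; take b_21 = false instead.
(b_22) alone gives b_22 = true.
(!b_32) alone gives b_32 = false.
(b_31) alone gives b_31 = true.
(!b_41) alone gives b_41 = false.
(b_42) alone gives b_42 = true.
That conflicts with the unit clause (!b_42).
Either choice for b_21 ends in contradiction.
Either choice for b_12 ends in contradiction.
That branch fails; take b_11 = true instead.
(!b_21) alone gives b_21 = false.
(!b_31) alone gives b_31 = false.
(!b_41) alone gives b_41 = false.
Branch on b_22: set b_22 = true.
(!b_12) alone gives b_12 = false.
(!b_32) alone gives b_32 = false.
(b_33) alone gives b_33 = true.
(!b_42) alone gives b_42 = false.
(b_43) alone gives b_43 = true.
That conflicts with the unit clause (!b_43).
That branch fails; take b_22 = false instead.
(b_23) alone gives b_23 = true.
(!b_13) alone gives b_13 = false.
(!b_33) alone gives b_33 = false.
(b_32) alone gives b_32 = true.
(!b_12) alone gives b_12 = false.
(!b_42) alone gives b_42 = false.
(b_43) alone gives b_43 = true.
That conflicts with the unit clause (!b_43).
Either choice for b_22 ends in contradiction.
Either choice for b_11 ends in contradiction.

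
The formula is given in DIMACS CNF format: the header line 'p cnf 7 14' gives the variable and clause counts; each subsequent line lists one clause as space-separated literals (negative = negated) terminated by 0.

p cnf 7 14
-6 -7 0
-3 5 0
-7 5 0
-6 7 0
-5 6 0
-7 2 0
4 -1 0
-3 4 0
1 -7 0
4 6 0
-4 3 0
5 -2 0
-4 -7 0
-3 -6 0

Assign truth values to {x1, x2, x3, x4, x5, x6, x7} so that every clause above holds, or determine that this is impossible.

Case x6 = False:
(¬x5) alone gives x5 = False.
(¬x3) alone gives x3 = False.
(¬x7) alone gives x7 = False.
(x4) alone gives x4 = True.
Now (¬x4) is unsatisfied and unit — conflict.
So x6 must be the other value — set x6 = True.
(¬x7) alone gives x7 = False.
Now (x7) is unsatisfied and unit — conflict.
Neither x6 = True nor x6 = False works.

UNSATISFIABLE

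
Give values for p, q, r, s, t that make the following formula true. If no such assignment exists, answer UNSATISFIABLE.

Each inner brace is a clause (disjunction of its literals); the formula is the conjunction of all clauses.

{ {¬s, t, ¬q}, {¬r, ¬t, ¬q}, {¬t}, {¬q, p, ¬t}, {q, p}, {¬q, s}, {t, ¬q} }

p ↦ True; q ↦ False; r ↦ True; s ↦ False; t ↦ False

(¬t) alone gives t = False.
(¬q) alone gives q = False.
(p) alone gives p = True.
Every clause is now satisfied; r, s are unconstrained.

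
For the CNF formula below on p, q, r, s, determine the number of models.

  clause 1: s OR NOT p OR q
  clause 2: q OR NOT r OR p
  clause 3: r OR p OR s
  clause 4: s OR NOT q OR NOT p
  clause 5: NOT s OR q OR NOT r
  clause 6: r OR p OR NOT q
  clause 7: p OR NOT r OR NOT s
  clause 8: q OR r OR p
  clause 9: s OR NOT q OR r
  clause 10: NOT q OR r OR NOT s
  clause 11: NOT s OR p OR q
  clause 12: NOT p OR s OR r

There are 2^4 = 16 truth assignments over (p, q, r, s).
Check each against the 12 clauses (columns in the order p, q, r, s):
  F F F F  ✗ fails (r OR p OR s)
  F F F T  ✗ fails (q OR r OR p)
  F F T F  ✗ fails (q OR NOT r OR p)
  F F T T  ✗ fails (q OR NOT r OR p)
  F T F F  ✗ fails (r OR p OR s)
  F T F T  ✗ fails (r OR p OR NOT q)
  F T T F  ✓ satisfies all
  F T T T  ✗ fails (p OR NOT r OR NOT s)
  T F F F  ✗ fails (s OR NOT p OR q)
  T F F T  ✓ satisfies all
  T F T F  ✗ fails (s OR NOT p OR q)
  T F T T  ✗ fails (NOT s OR q OR NOT r)
  T T F F  ✗ fails (s OR NOT q OR NOT p)
  T T F T  ✗ fails (NOT q OR r OR NOT s)
  T T T F  ✗ fails (s OR NOT q OR NOT p)
  T T T T  ✓ satisfies all
3 of the 16 rows are models.

3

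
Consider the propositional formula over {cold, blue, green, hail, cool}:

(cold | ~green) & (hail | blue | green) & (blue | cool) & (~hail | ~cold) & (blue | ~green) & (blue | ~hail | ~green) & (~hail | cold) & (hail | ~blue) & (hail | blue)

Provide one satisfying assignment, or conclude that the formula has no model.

Branch on cold: set cold = 1.
(~hail) alone gives hail = 0.
(~blue) alone gives blue = 0.
That conflicts with the unit clause (blue).
That branch fails; take cold = 0 instead.
(~green) alone gives green = 0.
(~hail) alone gives hail = 0.
(blue) alone gives blue = 1.
That conflicts with the unit clause (~blue).
Both values of cold lead to a conflict.

UNSATISFIABLE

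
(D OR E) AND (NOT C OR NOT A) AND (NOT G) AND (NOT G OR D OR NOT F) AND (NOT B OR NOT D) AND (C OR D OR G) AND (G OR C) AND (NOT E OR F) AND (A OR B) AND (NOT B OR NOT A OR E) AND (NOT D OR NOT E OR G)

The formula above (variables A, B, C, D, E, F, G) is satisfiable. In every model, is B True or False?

Suppose B = false.
(NOT G) alone gives G = false.
(C) alone gives C = true.
(NOT A) alone gives A = false.
That conflicts with the unit clause (A).
So every satisfying assignment has B = True.

True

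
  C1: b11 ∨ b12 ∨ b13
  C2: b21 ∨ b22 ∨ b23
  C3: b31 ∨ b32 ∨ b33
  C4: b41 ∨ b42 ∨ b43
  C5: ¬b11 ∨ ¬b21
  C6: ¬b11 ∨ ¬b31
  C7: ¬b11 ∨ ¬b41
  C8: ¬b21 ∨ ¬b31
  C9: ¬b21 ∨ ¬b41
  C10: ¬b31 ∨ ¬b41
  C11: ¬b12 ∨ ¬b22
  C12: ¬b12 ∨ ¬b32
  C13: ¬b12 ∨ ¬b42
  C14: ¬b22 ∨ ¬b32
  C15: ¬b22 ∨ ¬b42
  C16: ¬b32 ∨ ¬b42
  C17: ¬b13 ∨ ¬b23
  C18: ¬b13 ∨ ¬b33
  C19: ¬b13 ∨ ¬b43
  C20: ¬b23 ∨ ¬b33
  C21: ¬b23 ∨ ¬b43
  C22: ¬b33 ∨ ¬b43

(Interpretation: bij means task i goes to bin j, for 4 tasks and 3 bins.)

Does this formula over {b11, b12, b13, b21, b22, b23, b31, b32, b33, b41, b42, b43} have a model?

Unsatisfiable

Branch on b11: set b11 = False.
Branch on b12: set b12 = True.
Unit clause (¬b22) forces b22 = False.
Unit clause (¬b32) forces b32 = False.
Unit clause (¬b42) forces b42 = False.
Branch on b21: set b21 = True.
Unit clause (¬b31) forces b31 = False.
Unit clause (b33) forces b33 = True.
Unit clause (¬b41) forces b41 = False.
Unit clause (b43) forces b43 = True.
That conflicts with the unit clause (¬b43).
That branch fails; take b21 = False instead.
Unit clause (b23) forces b23 = True.
Unit clause (¬b13) forces b13 = False.
Unit clause (¬b33) forces b33 = False.
Unit clause (b31) forces b31 = True.
Unit clause (¬b41) forces b41 = False.
Unit clause (b43) forces b43 = True.
That conflicts with the unit clause (¬b43).
Both values of b21 lead to a conflict.
That branch fails; take b12 = False instead.
Unit clause (b13) forces b13 = True.
Unit clause (¬b23) forces b23 = False.
Unit clause (¬b33) forces b33 = False.
Unit clause (¬b43) forces b43 = False.
Branch on b21: set b21 = True.
Unit clause (¬b31) forces b31 = False.
Unit clause (b32) forces b32 = True.
Unit clause (¬b41) forces b41 = False.
Unit clause (b42) forces b42 = True.
That conflicts with the unit clause (¬b42).
That branch fails; take b21 = False instead.
Unit clause (b22) forces b22 = True.
Unit clause (¬b32) forces b32 = False.
Unit clause (b31) forces b31 = True.
Unit clause (¬b41) forces b41 = False.
Unit clause (b42) forces b42 = True.
That conflicts with the unit clause (¬b42).
Both values of b21 lead to a conflict.
Both values of b12 lead to a conflict.
That branch fails; take b11 = True instead.
Unit clause (¬b21) forces b21 = False.
Unit clause (¬b31) forces b31 = False.
Unit clause (¬b41) forces b41 = False.
Branch on b22: set b22 = True.
Unit clause (¬b12) forces b12 = False.
Unit clause (¬b32) forces b32 = False.
Unit clause (b33) forces b33 = True.
Unit clause (¬b42) forces b42 = False.
Unit clause (b43) forces b43 = True.
That conflicts with the unit clause (¬b43).
That branch fails; take b22 = False instead.
Unit clause (b23) forces b23 = True.
Unit clause (¬b13) forces b13 = False.
Unit clause (¬b33) forces b33 = False.
Unit clause (b32) forces b32 = True.
Unit clause (¬b12) forces b12 = False.
Unit clause (¬b42) forces b42 = False.
Unit clause (b43) forces b43 = True.
That conflicts with the unit clause (¬b43).
Both values of b22 lead to a conflict.
Both values of b11 lead to a conflict.
No assignment satisfies every clause.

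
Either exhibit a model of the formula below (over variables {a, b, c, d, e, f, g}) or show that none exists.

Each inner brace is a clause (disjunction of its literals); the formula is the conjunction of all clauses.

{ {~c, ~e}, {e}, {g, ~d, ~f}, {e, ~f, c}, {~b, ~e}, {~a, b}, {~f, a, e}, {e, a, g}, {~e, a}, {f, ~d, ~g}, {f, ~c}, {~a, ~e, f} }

From the singleton clause (e), e = 1.
From the singleton clause (~c), c = 0.
From the singleton clause (~b), b = 0.
From the singleton clause (~a), a = 0.
Now (a) is unsatisfied and unit — conflict.

UNSATISFIABLE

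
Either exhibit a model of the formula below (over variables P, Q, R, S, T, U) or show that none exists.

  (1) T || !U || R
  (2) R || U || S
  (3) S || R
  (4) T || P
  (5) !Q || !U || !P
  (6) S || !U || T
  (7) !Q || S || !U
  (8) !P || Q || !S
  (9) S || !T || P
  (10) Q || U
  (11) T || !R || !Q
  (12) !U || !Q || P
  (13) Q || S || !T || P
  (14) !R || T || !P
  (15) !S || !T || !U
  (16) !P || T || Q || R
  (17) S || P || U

P: false; Q: true; R: false; S: true; T: true; U: false

Try S = true.
Try T = true.
From the singleton clause (!U), U = false.
From the singleton clause (Q), Q = true.
No clause remains; P, R are free.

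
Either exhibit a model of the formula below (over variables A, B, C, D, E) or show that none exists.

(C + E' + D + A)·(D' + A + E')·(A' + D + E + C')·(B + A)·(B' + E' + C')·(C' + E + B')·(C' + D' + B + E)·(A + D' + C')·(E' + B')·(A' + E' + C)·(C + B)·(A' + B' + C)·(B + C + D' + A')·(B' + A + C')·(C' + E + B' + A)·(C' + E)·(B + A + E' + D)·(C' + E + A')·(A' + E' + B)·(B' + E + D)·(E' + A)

A: 0; B: 1; C: 0; D: 1; E: 0

Case B = 1:
The clause (E') is unit, so E = 0.
The clause (C') is unit, so C = 0.
The clause (A') is unit, so A = 0.
The clause (D) is unit, so D = 1.
This assignment satisfies each clause.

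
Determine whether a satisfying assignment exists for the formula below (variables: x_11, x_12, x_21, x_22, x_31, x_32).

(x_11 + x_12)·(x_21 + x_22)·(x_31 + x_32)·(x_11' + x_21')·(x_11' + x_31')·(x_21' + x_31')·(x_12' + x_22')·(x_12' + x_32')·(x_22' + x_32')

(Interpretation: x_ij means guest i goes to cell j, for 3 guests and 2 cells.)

No

Case x_11 = 1:
Unit clause (x_21') forces x_21 = 0.
Unit clause (x_22) forces x_22 = 1.
Unit clause (x_31') forces x_31 = 0.
Unit clause (x_32) forces x_32 = 1.
That conflicts with the unit clause (x_32').
So x_11 must be the other value — set x_11 = 0.
Unit clause (x_12) forces x_12 = 1.
Unit clause (x_22') forces x_22 = 0.
Unit clause (x_21) forces x_21 = 1.
Unit clause (x_31') forces x_31 = 0.
Unit clause (x_32) forces x_32 = 1.
That conflicts with the unit clause (x_32').
Neither x_11 = 1 nor x_11 = 0 works.
No assignment satisfies every clause.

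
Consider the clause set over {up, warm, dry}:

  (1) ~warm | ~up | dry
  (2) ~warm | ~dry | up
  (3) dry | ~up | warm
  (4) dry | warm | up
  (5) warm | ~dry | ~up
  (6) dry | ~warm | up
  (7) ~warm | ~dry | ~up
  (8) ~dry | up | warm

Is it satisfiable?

Unsatisfiable

Case warm = 0:
Case dry = 1:
From the singleton clause (~up), up = 0.
But (up) is also a unit clause — contradiction.
So dry must be the other value — set dry = 0.
From the singleton clause (~up), up = 0.
But (up) is also a unit clause — contradiction.
Both values of dry lead to a conflict.
So warm must be the other value — set warm = 1.
Case up = 0:
From the singleton clause (~dry), dry = 0.
But (dry) is also a unit clause — contradiction.
So up must be the other value — set up = 1.
From the singleton clause (dry), dry = 1.
But (~dry) is also a unit clause — contradiction.
Both values of up lead to a conflict.
Both values of warm lead to a conflict.
No assignment satisfies every clause.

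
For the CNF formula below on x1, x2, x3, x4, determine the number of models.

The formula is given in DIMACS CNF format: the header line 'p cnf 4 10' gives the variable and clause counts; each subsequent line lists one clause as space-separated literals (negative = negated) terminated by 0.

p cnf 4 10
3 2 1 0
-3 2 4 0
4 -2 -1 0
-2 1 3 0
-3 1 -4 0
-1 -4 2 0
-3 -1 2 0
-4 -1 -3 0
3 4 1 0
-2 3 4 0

There are 2^4 = 16 truth assignments over (x1, x2, x3, x4).
Check each against the 10 clauses (columns in the order x1, x2, x3, x4):
  F F F F  ✗ fails (x3 ∨ x2 ∨ x1)
  F F F T  ✗ fails (x3 ∨ x2 ∨ x1)
  F F T F  ✗ fails (¬x3 ∨ x2 ∨ x4)
  F F T T  ✗ fails (¬x3 ∨ x1 ∨ ¬x4)
  F T F F  ✗ fails (¬x2 ∨ x1 ∨ x3)
  F T F T  ✗ fails (¬x2 ∨ x1 ∨ x3)
  F T T F  ✓ satisfies all
  F T T T  ✗ fails (¬x3 ∨ x1 ∨ ¬x4)
  T F F F  ✓ satisfies all
  T F F T  ✗ fails (¬x1 ∨ ¬x4 ∨ x2)
  T F T F  ✗ fails (¬x3 ∨ x2 ∨ x4)
  T F T T  ✗ fails (¬x1 ∨ ¬x4 ∨ x2)
  T T F F  ✗ fails (x4 ∨ ¬x2 ∨ ¬x1)
  T T F T  ✓ satisfies all
  T T T F  ✗ fails (x4 ∨ ¬x2 ∨ ¬x1)
  T T T T  ✗ fails (¬x4 ∨ ¬x1 ∨ ¬x3)
3 of the 16 rows are models.

3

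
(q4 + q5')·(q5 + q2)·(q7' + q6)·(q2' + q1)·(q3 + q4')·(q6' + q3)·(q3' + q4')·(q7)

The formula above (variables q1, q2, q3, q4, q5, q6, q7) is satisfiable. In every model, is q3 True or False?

Suppose q3 = 0.
(q4') alone gives q4 = 0.
(q5') alone gives q5 = 0.
(q2) alone gives q2 = 1.
(q1) alone gives q1 = 1.
(q6') alone gives q6 = 0.
(q7') alone gives q7 = 0.
That conflicts with the unit clause (q7).
So every satisfying assignment has q3 = True.

True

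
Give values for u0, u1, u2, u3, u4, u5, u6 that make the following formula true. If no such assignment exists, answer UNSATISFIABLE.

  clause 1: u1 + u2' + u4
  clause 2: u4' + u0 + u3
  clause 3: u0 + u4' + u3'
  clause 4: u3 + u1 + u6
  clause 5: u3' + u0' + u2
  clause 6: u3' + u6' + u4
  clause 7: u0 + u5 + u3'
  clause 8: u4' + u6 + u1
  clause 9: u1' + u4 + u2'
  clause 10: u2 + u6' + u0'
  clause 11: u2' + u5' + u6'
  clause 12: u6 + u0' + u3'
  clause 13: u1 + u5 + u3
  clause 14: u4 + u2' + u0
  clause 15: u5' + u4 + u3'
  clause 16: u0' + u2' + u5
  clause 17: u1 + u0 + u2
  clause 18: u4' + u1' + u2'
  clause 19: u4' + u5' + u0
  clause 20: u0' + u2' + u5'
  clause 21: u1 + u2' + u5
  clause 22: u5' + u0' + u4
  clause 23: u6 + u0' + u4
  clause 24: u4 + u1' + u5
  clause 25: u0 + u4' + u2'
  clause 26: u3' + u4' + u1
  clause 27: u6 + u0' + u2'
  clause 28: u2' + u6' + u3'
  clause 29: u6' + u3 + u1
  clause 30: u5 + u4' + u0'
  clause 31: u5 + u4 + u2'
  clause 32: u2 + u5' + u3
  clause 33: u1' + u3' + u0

Suppose u1 = 1.
Suppose u4 = 1.
From the singleton clause (u2'), u2 = 0.
Suppose u0 = 1.
From the singleton clause (u3'), u3 = 0.
From the singleton clause (u6'), u6 = 0.
From the singleton clause (u5), u5 = 1.
Now (u5') is unsatisfied and unit — conflict.
Backtrack on u0: now try u0 = 0.
From the singleton clause (u3), u3 = 1.
Now (u3') is unsatisfied and unit — conflict.
Neither u0 = 1 nor u0 = 0 works.
Backtrack on u4: now try u4 = 0.
From the singleton clause (u2'), u2 = 0.
From the singleton clause (u5), u5 = 1.
From the singleton clause (u3'), u3 = 0.
Now (u3) is unsatisfied and unit — conflict.
Neither u4 = 1 nor u4 = 0 works.
Backtrack on u1: now try u1 = 0.
Suppose u2 = 0.
From the singleton clause (u0), u0 = 1.
From the singleton clause (u3'), u3 = 0.
From the singleton clause (u6), u6 = 1.
Now (u6') is unsatisfied and unit — conflict.
Backtrack on u2: now try u2 = 1.
From the singleton clause (u4), u4 = 1.
From the singleton clause (u6), u6 = 1.
From the singleton clause (u5'), u5 = 0.
Now (u5) is unsatisfied and unit — conflict.
Neither u2 = 1 nor u2 = 0 works.
Neither u1 = 1 nor u1 = 0 works.

UNSATISFIABLE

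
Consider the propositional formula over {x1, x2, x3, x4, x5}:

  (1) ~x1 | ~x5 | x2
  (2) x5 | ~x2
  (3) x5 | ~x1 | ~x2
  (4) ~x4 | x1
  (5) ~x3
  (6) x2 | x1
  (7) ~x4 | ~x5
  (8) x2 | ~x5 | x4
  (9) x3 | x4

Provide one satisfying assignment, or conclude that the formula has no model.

(~x3) alone gives x3 = 0.
(x4) alone gives x4 = 1.
(x1) alone gives x1 = 1.
(~x5) alone gives x5 = 0.
(~x2) alone gives x2 = 0.
This assignment satisfies each clause.

x1=1; x2=0; x3=0; x4=1; x5=0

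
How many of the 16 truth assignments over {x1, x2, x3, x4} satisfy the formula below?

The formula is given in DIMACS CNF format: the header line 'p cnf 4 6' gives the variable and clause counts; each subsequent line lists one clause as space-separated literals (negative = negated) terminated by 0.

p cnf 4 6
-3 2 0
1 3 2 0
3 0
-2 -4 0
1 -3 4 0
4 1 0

There are 2^4 = 16 truth assignments over (x1, x2, x3, x4).
Check each against the 6 clauses (columns in the order x1, x2, x3, x4):
  F F F F  ✗ fails (x1 ∨ x3 ∨ x2)
  F F F T  ✗ fails (x1 ∨ x3 ∨ x2)
  F F T F  ✗ fails (¬x3 ∨ x2)
  F F T T  ✗ fails (¬x3 ∨ x2)
  F T F F  ✗ fails (x3)
  F T F T  ✗ fails (x3)
  F T T F  ✗ fails (x1 ∨ ¬x3 ∨ x4)
  F T T T  ✗ fails (¬x2 ∨ ¬x4)
  T F F F  ✗ fails (x3)
  T F F T  ✗ fails (x3)
  T F T F  ✗ fails (¬x3 ∨ x2)
  T F T T  ✗ fails (¬x3 ∨ x2)
  T T F F  ✗ fails (x3)
  T T F T  ✗ fails (x3)
  T T T F  ✓ satisfies all
  T T T T  ✗ fails (¬x2 ∨ ¬x4)
1 of the 16 rows is a model.

1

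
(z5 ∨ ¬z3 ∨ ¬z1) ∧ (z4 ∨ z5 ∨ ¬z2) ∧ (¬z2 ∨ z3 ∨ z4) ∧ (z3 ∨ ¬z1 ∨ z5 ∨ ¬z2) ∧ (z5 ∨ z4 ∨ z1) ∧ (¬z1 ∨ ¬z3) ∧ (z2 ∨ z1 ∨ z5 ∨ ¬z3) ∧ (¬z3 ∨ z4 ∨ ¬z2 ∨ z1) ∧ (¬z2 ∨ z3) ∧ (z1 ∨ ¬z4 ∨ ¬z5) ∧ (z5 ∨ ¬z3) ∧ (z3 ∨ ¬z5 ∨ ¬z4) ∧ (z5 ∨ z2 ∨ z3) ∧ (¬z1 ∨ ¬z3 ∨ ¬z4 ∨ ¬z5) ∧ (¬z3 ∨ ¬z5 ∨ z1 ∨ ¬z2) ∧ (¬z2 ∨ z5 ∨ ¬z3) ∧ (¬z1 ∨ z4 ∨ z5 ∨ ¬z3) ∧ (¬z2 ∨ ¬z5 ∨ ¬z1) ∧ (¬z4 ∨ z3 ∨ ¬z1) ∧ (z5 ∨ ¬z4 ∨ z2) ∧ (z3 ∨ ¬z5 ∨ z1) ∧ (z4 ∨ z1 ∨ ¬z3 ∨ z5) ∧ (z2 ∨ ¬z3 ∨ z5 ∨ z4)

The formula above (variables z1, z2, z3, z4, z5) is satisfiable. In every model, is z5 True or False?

True

Suppose z5 = False.
Unit clause (¬z3) forces z3 = False.
Unit clause (¬z2) forces z2 = False.
That conflicts with the unit clause (z2).
So every satisfying assignment has z5 = True.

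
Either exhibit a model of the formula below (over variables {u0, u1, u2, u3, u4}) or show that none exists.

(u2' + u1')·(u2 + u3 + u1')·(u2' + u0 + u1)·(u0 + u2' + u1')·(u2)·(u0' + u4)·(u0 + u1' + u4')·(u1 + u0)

(u2) alone gives u2 = 1.
(u1') alone gives u1 = 0.
(u0) alone gives u0 = 1.
(u4) alone gives u4 = 1.
All clauses hold; u3 can take either value.

u0 ↦ 1,  u1 ↦ 0,  u2 ↦ 1,  u3 ↦ 0,  u4 ↦ 1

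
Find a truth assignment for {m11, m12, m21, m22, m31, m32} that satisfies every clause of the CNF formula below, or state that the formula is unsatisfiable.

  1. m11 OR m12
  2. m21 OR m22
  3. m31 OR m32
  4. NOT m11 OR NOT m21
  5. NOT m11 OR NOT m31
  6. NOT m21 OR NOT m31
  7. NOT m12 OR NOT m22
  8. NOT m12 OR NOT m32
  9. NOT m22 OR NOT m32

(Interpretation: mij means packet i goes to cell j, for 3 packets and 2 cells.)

UNSATISFIABLE

Suppose m11 = true.
Unit clause (NOT m21) forces m21 = false.
Unit clause (m22) forces m22 = true.
Unit clause (NOT m31) forces m31 = false.
Unit clause (m32) forces m32 = true.
But (NOT m32) is also a unit clause — contradiction.
Undo m11 and try m11 = false.
Unit clause (m12) forces m12 = true.
Unit clause (NOT m22) forces m22 = false.
Unit clause (m21) forces m21 = true.
Unit clause (NOT m31) forces m31 = false.
Unit clause (m32) forces m32 = true.
But (NOT m32) is also a unit clause — contradiction.
Both values of m11 lead to a conflict.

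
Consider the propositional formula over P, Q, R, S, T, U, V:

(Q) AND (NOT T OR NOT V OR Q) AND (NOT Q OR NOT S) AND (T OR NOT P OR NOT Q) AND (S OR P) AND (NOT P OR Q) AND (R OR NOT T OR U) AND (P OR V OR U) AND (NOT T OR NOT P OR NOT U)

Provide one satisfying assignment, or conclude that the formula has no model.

P=true,  Q=true,  R=true,  S=false,  T=true,  U=false,  V=false

From the singleton clause (Q), Q = true.
From the singleton clause (NOT S), S = false.
From the singleton clause (P), P = true.
From the singleton clause (T), T = true.
From the singleton clause (NOT U), U = false.
From the singleton clause (R), R = true.
Every clause is now satisfied; V is unconstrained.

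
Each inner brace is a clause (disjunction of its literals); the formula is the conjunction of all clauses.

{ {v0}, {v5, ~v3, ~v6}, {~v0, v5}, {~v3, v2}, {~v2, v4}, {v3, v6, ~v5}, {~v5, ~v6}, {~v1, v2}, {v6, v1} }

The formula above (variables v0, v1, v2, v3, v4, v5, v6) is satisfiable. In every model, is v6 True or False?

Suppose v6 = 1.
(v0) alone gives v0 = 1.
(v5) alone gives v5 = 1.
Now (~v5) is unsatisfied and unit — conflict.
So every satisfying assignment has v6 = False.

False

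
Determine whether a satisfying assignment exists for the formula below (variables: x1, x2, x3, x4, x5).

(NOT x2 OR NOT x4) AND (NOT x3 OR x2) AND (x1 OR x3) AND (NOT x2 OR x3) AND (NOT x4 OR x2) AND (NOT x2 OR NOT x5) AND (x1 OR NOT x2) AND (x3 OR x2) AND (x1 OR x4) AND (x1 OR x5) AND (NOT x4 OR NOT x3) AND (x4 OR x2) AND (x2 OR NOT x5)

Try x2 = true.
From the singleton clause (NOT x4), x4 = false.
From the singleton clause (x3), x3 = true.
From the singleton clause (NOT x5), x5 = false.
From the singleton clause (x1), x1 = true.
All clauses are satisfied.
A satisfying assignment: x1: true; x2: true; x3: true; x4: false; x5: false.

Yes, satisfiable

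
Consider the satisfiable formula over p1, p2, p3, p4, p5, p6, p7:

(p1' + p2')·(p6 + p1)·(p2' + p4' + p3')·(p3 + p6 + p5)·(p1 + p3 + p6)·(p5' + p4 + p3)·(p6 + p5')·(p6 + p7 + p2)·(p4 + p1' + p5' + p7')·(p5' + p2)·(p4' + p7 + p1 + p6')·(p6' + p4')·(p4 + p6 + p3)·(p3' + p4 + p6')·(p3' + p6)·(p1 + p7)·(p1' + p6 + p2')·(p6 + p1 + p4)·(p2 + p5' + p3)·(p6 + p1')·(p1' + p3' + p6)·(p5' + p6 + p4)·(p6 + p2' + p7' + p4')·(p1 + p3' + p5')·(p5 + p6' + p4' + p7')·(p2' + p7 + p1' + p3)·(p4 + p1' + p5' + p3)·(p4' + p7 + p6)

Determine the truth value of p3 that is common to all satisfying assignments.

Suppose p3 = 1.
From the singleton clause (p6), p6 = 1.
From the singleton clause (p4'), p4 = 0.
But (p4) is also a unit clause — contradiction.
So every satisfying assignment has p3 = False.

False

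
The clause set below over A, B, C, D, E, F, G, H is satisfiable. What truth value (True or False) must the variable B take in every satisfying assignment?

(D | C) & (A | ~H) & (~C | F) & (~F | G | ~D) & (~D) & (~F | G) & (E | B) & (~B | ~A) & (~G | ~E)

True

Suppose B = 0.
Unit clause (~D) forces D = 0.
Unit clause (C) forces C = 1.
Unit clause (F) forces F = 1.
Unit clause (G) forces G = 1.
Unit clause (E) forces E = 1.
That conflicts with the unit clause (~E).
So every satisfying assignment has B = True.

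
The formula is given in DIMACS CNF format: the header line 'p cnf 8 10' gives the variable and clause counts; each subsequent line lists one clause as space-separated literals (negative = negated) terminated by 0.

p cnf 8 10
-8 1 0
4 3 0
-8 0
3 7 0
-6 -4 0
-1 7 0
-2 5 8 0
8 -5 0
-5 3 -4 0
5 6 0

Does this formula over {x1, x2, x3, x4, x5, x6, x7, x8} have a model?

Satisfiable

From the singleton clause (¬x8), x8 = False.
From the singleton clause (¬x5), x5 = False.
From the singleton clause (¬x2), x2 = False.
From the singleton clause (x6), x6 = True.
From the singleton clause (¬x4), x4 = False.
From the singleton clause (x3), x3 = True.
Try x1 = False.
Every clause is now satisfied; x7 is unconstrained.
A satisfying assignment: x1 ↦ False; x2 ↦ False; x3 ↦ True; x4 ↦ False; x5 ↦ False; x6 ↦ True; x7 ↦ False; x8 ↦ False.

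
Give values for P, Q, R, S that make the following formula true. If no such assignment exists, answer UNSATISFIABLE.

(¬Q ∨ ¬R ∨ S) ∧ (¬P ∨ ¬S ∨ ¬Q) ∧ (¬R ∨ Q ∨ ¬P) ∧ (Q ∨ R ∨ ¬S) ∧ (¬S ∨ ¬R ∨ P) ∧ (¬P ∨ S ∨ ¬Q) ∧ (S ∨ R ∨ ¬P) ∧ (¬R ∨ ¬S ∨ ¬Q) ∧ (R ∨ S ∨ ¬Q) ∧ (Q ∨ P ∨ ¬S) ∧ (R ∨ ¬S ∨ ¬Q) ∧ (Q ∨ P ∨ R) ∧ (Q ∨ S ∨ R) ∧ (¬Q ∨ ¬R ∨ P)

P ↦ False; Q ↦ False; R ↦ True; S ↦ False

Suppose Q = False.
Suppose R = True.
From the singleton clause (¬P), P = False.
From the singleton clause (¬S), S = False.
This assignment satisfies each clause.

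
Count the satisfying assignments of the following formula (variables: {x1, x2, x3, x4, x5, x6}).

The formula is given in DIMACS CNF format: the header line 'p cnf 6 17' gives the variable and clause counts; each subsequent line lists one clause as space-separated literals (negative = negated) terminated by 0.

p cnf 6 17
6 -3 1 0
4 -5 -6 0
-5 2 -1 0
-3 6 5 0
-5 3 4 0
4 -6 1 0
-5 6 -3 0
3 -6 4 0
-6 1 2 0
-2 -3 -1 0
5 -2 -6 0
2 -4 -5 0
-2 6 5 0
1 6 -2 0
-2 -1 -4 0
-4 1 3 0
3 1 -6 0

There are 2^6 = 64 truth assignments over (x1, x2, x3, x4, x5, x6).
Split on x6. With x6 = True, the clauses containing x6 are satisfied and ¬x6 drops from the rest; 4 of the 2^5 = 32 assignments to the other variables satisfy what remains.
With x6 = False, by the same count on the reduced clause set, 3 assignments work.
Total: 4 + 3 = 7.

7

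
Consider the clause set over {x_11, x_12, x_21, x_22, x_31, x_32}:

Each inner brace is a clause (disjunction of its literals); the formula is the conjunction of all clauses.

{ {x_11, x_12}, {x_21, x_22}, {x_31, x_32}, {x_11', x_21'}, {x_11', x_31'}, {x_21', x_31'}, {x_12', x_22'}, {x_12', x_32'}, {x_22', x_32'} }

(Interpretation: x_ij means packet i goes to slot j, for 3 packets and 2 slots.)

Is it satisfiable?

Unsatisfiable

Case x_11 = 1:
(x_21') alone gives x_21 = 0.
(x_22) alone gives x_22 = 1.
(x_31') alone gives x_31 = 0.
(x_32) alone gives x_32 = 1.
That conflicts with the unit clause (x_32').
Undo x_11 and try x_11 = 0.
(x_12) alone gives x_12 = 1.
(x_22') alone gives x_22 = 0.
(x_21) alone gives x_21 = 1.
(x_31') alone gives x_31 = 0.
(x_32) alone gives x_32 = 1.
That conflicts with the unit clause (x_32').
Either choice for x_11 ends in contradiction.
No assignment satisfies every clause.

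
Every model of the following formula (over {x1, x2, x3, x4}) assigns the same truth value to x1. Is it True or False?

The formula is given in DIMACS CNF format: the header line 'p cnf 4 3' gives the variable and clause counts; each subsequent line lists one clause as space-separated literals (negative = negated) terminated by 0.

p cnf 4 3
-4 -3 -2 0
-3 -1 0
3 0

Suppose x1 = True.
From the singleton clause (¬x3), x3 = False.
Now (x3) is unsatisfied and unit — conflict.
So every satisfying assignment has x1 = False.

False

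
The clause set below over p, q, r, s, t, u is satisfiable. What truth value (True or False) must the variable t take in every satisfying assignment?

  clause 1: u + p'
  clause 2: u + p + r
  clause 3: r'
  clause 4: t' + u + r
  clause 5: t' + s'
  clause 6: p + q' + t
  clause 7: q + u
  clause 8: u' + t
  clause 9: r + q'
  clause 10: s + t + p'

True

Suppose t = 0.
The clause (r') is unit, so r = 0.
The clause (u') is unit, so u = 0.
The clause (p') is unit, so p = 0.
Now (p) is unsatisfied and unit — conflict.
So every satisfying assignment has t = True.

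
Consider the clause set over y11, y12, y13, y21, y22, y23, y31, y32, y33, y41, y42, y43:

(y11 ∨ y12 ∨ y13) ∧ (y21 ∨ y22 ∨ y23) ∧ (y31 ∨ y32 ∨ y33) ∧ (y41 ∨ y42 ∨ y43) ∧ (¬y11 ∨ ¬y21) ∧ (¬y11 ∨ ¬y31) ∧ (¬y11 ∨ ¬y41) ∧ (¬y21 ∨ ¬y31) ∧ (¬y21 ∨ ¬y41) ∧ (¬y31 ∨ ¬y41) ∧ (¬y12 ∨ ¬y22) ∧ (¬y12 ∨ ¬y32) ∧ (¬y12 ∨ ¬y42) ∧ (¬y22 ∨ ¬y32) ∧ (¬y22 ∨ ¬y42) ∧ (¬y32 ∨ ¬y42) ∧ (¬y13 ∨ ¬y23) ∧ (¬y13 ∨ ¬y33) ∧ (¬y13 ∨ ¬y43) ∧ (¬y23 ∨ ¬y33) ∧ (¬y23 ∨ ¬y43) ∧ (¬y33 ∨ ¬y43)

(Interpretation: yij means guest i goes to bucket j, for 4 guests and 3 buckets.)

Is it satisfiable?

Unsatisfiable

Branch on y11: set y11 = False.
Branch on y12: set y12 = True.
Unit clause (¬y22) forces y22 = False.
Unit clause (¬y32) forces y32 = False.
Unit clause (¬y42) forces y42 = False.
Branch on y21: set y21 = True.
Unit clause (¬y31) forces y31 = False.
Unit clause (y33) forces y33 = True.
Unit clause (¬y41) forces y41 = False.
Unit clause (y43) forces y43 = True.
But (¬y43) is also a unit clause — contradiction.
That branch fails; take y21 = False instead.
Unit clause (y23) forces y23 = True.
Unit clause (¬y13) forces y13 = False.
Unit clause (¬y33) forces y33 = False.
Unit clause (y31) forces y31 = True.
Unit clause (¬y41) forces y41 = False.
Unit clause (y43) forces y43 = True.
But (¬y43) is also a unit clause — contradiction.
Either choice for y21 ends in contradiction.
That branch fails; take y12 = False instead.
Unit clause (y13) forces y13 = True.
Unit clause (¬y23) forces y23 = False.
Unit clause (¬y33) forces y33 = False.
Unit clause (¬y43) forces y43 = False.
Branch on y21: set y21 = True.
Unit clause (¬y31) forces y31 = False.
Unit clause (y32) forces y32 = True.
Unit clause (¬y41) forces y41 = False.
Unit clause (y42) forces y42 = True.
But (¬y42) is also a unit clause — contradiction.
That branch fails; take y21 = False instead.
Unit clause (y22) forces y22 = True.
Unit clause (¬y32) forces y32 = False.
Unit clause (y31) forces y31 = True.
Unit clause (¬y41) forces y41 = False.
Unit clause (y42) forces y42 = True.
But (¬y42) is also a unit clause — contradiction.
Either choice for y21 ends in contradiction.
Either choice for y12 ends in contradiction.
That branch fails; take y11 = True instead.
Unit clause (¬y21) forces y21 = False.
Unit clause (¬y31) forces y31 = False.
Unit clause (¬y41) forces y41 = False.
Branch on y22: set y22 = True.
Unit clause (¬y12) forces y12 = False.
Unit clause (¬y32) forces y32 = False.
Unit clause (y33) forces y33 = True.
Unit clause (¬y42) forces y42 = False.
Unit clause (y43) forces y43 = True.
But (¬y43) is also a unit clause — contradiction.
That branch fails; take y22 = False instead.
Unit clause (y23) forces y23 = True.
Unit clause (¬y13) forces y13 = False.
Unit clause (¬y33) forces y33 = False.
Unit clause (y32) forces y32 = True.
Unit clause (¬y12) forces y12 = False.
Unit clause (¬y42) forces y42 = False.
Unit clause (y43) forces y43 = True.
But (¬y43) is also a unit clause — contradiction.
Either choice for y22 ends in contradiction.
Either choice for y11 ends in contradiction.
No assignment satisfies every clause.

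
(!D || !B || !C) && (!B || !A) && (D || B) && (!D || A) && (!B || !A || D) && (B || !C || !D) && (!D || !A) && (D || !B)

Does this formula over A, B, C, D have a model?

Case B = false:
Unit clause (D) forces D = true.
Unit clause (A) forces A = true.
Now (!A) is unsatisfied and unit — conflict.
Undo B and try B = true.
Unit clause (!A) forces A = false.
Unit clause (!D) forces D = false.
Now (D) is unsatisfied and unit — conflict.
Neither B = true nor B = false works.
No assignment satisfies every clause.

No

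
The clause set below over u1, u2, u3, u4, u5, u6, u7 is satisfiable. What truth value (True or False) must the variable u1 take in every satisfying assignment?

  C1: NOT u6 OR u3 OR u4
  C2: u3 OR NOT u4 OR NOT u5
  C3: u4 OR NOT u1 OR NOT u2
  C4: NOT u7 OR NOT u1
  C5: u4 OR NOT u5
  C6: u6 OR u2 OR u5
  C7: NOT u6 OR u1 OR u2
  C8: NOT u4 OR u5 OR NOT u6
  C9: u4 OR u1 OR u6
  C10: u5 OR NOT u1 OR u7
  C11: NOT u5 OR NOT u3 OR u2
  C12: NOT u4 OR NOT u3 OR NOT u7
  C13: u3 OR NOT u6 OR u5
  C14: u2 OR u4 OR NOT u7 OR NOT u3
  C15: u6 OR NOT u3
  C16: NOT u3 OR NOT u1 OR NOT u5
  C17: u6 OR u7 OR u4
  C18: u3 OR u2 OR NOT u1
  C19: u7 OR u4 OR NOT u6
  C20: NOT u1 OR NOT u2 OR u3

False

Suppose u1 = true.
(NOT u7) alone gives u7 = false.
(u5) alone gives u5 = true.
(u4) alone gives u4 = true.
(u3) alone gives u3 = true.
But (NOT u3) is also a unit clause — contradiction.
So every satisfying assignment has u1 = False.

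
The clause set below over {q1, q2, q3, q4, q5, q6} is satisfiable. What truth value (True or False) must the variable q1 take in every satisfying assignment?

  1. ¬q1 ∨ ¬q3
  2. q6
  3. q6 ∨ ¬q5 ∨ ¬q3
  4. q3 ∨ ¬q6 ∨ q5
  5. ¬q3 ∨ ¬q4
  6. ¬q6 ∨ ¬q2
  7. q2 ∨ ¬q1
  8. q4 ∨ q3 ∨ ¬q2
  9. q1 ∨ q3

Suppose q1 = True.
Unit clause (¬q3) forces q3 = False.
Unit clause (q6) forces q6 = True.
Unit clause (q5) forces q5 = True.
Unit clause (¬q2) forces q2 = False.
That conflicts with the unit clause (q2).
So every satisfying assignment has q1 = False.

False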